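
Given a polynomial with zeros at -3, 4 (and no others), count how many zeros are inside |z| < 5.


Step 1: Check each root:
  z = -3: |-3| = 3 < 5
  z = 4: |4| = 4 < 5
Step 2: Count = 2

2


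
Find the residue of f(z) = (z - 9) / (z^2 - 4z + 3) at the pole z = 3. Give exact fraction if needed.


Step 1: Q(z) = z^2 - 4z + 3 = (z - 3)(z - 1)
Step 2: Q'(z) = 2z - 4
Step 3: Q'(3) = 2, P(3) = -6
Step 4: Res = P(3)/Q'(3) = -6/2 = -3

-3


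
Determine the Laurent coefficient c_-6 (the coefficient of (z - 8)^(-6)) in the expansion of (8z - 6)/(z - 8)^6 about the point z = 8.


Step 1: Write the numerator in powers of (z - 8): 8z - 6 = 8(z - 8) + (8*8 - 6) = 8(z - 8) + 58
Step 2: Divide by (z - 8)^6: f(z) = 58(z - 8)^(-6) + 8(z - 8)^(-5)
Step 3: This finite sum is the Laurent series of f about z = 8.
Step 4: Coefficient of (z - 8)^(-6) = 8*8 - 6 = 58

58


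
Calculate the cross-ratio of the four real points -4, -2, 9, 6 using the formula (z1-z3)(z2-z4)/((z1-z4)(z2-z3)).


Step 1: (z1-z3)(z2-z4) = (-13) * (-8) = 104
Step 2: (z1-z4)(z2-z3) = (-10) * (-11) = 110
Step 3: Cross-ratio = 104/110 = 52/55

52/55


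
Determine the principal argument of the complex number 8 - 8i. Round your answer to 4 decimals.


Step 1: z = 8 - 8i
Step 2: arg(z) = atan2(-8, 8)
Step 3: arg(z) = -0.7854

-0.7854


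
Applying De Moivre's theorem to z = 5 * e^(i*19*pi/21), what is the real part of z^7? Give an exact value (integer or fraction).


Step 1: By De Moivre's theorem, z^7 = 5^7 * e^(i*7*19*pi/21) = 78125 * (cos(19*pi/3) + i*sin(19*pi/3))
Step 2: |z|^7 = 5^7 = 78125
Step 3: Reduce the angle mod 2*pi: 19*pi/3 - 6*pi = pi/3
Step 4: cos(pi/3) = 1/2
Step 5: Re(z^7) = 78125 * 1/2 = 78125/2

78125/2


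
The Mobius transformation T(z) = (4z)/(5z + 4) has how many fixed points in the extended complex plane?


Step 1: Fixed points satisfy T(z) = z
Step 2: 5z^2 = 0
Step 3: Discriminant = 0^2 - 4*5*0 = 0
Step 4: Number of fixed points = 1

1


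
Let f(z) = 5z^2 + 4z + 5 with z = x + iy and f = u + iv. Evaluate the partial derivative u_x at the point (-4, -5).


Step 1: f(z) = 5(x+iy)^2 + 4(x+iy) + 5
Step 2: u = 5(x^2 - y^2) + 4x + 5
Step 3: u_x = 10x + 4
Step 4: At (-4, -5): u_x = -40 + 4 = -36

-36


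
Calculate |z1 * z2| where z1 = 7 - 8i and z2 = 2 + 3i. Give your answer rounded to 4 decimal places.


Step 1: |z1| = sqrt(7^2 + (-8)^2) = sqrt(113)
Step 2: |z2| = sqrt(2^2 + 3^2) = sqrt(13)
Step 3: |z1*z2| = |z1|*|z2| = sqrt(113) * sqrt(13) = sqrt(113 * 13) = sqrt(1469)
Step 4: = 38.3275

38.3275


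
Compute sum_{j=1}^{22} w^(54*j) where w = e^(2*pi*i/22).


Step 1: The sum sum_{j=1}^{n} w^(k*j) equals n if n | k, else 0.
Step 2: Here n = 22, k = 54
Step 3: Does n divide k? 22 | 54 -> False
Step 4: Sum = 0

0


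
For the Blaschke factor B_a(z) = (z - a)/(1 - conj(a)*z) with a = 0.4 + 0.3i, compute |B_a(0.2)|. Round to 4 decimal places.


Step 1: Numerator z0 - a = 0.2 - (0.4 + 0.3i) = -0.2 - 0.3i
Step 2: Denominator 1 - conj(a)*z0 = 1 - (0.4 - 0.3i)*0.2 = 0.92 + 0.06i
Step 3: |z0 - a|^2 = (-0.2)^2 + (-0.3)^2 = 0.13; |1 - conj(a)*z0|^2 = 0.92^2 + 0.06^2 = 0.85
Step 4: |B_a(0.2)| = sqrt(0.13 / 0.85) = sqrt(0.152941)
Step 5: = 0.3911

0.3911


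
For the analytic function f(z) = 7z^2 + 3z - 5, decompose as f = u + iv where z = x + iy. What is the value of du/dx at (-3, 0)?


Step 1: f(z) = 7(x+iy)^2 + 3(x+iy) - 5
Step 2: u = 7(x^2 - y^2) + 3x - 5
Step 3: u_x = 14x + 3
Step 4: At (-3, 0): u_x = -42 + 3 = -39

-39


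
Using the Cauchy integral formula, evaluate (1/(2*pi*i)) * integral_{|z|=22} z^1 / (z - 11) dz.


Step 1: f(z) = z^1, a = 11 is inside |z| = 22
Step 2: By Cauchy integral formula: (1/(2pi*i)) * integral = f(a)
Step 3: f(11) = 11^1 = 11

11


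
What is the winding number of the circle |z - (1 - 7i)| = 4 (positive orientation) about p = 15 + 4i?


Step 1: Center c = (1, -7), radius = 4
Step 2: |p - c|^2 = 14^2 + 11^2 = 317
Step 3: r^2 = 16
Step 4: |p-c| > r so winding number = 0

0


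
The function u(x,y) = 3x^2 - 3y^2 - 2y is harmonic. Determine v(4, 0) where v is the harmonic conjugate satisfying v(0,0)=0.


Step 1: v_x = -u_y = 6y + 2
Step 2: v_y = u_x = 6x + 0
Step 3: v = 6xy + 2x + C
Step 4: v(0,0) = 0 => C = 0
Step 5: v(4, 0) = 8

8


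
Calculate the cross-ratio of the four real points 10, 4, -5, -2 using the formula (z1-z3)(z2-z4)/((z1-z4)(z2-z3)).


Step 1: (z1-z3)(z2-z4) = 15 * 6 = 90
Step 2: (z1-z4)(z2-z3) = 12 * 9 = 108
Step 3: Cross-ratio = 90/108 = 5/6

5/6


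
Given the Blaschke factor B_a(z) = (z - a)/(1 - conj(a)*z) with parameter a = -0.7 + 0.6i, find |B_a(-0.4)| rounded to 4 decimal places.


Step 1: Numerator z0 - a = -0.4 - (-0.7 + 0.6i) = 0.3 - 0.6i
Step 2: Denominator 1 - conj(a)*z0 = 1 - (-0.7 - 0.6i)*(-0.4) = 0.72 - 0.24i
Step 3: |z0 - a|^2 = 0.3^2 + (-0.6)^2 = 0.45; |1 - conj(a)*z0|^2 = 0.72^2 + (-0.24)^2 = 0.576
Step 4: |B_a(-0.4)| = sqrt(0.45 / 0.576) = sqrt(0.78125)
Step 5: = 0.8839

0.8839


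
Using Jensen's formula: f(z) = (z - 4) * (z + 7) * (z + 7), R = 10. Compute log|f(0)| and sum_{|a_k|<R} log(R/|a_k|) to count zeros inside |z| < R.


Jensen's formula: (1/2pi)*integral log|f(Re^it)|dt = log|f(0)| + sum_{|a_k|<R} log(R/|a_k|)
Step 1: f(0) = (-4) * 7 * 7 = -196
Step 2: log|f(0)| = log|4| + log|-7| + log|-7| = 5.2781
Step 3: Zeros inside |z| < 10: 4, -7, -7
Step 4: Jensen sum = log(10/4) + log(10/7) + log(10/7) = 1.6296
Step 5: n(R) = number of terms in the Jensen sum = count of zeros inside |z| < 10 = 3

3


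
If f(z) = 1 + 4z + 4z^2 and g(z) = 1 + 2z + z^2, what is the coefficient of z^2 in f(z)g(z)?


Step 1: z^2 term in f*g comes from: (1)*(z^2) + (4z)*(2z) + (4z^2)*(1)
Step 2: = 1 + 8 + 4
Step 3: = 13

13


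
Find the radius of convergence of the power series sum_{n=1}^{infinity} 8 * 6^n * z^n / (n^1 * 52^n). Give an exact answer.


Step 1: General term a_n = 8 * 6^n / (n^1 * 52^n)
Step 2: By the root test, |a_n|^(1/n) = 8^(1/n) * 6 / (n^(1/n) * 52) -> 6/52 as n -> infinity (since 8^(1/n) -> 1 and n^(1/n) -> 1)
Step 3: R = 1/lim|a_n|^(1/n) = 52/6 = 26/3

26/3


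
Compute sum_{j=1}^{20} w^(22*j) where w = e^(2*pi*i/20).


Step 1: The sum sum_{j=1}^{n} w^(k*j) equals n if n | k, else 0.
Step 2: Here n = 20, k = 22
Step 3: Does n divide k? 20 | 22 -> False
Step 4: Sum = 0

0


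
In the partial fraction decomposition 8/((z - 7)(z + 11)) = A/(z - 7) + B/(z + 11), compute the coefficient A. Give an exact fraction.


Step 1: Multiply both sides by (z - 7) and set z = 7
Step 2: A = 8 / (7 + 11)
Step 3: A = 8 / 18
Step 4: A = 4/9

4/9


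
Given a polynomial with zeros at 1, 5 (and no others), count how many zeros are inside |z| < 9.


Step 1: Check each root:
  z = 1: |1| = 1 < 9
  z = 5: |5| = 5 < 9
Step 2: Count = 2

2


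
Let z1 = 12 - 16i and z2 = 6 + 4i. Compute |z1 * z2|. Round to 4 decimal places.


Step 1: |z1| = sqrt(12^2 + (-16)^2) = sqrt(400)
Step 2: |z2| = sqrt(6^2 + 4^2) = sqrt(52)
Step 3: |z1*z2| = |z1|*|z2| = sqrt(400) * sqrt(52) = sqrt(400 * 52) = sqrt(20800)
Step 4: = 144.2221

144.2221


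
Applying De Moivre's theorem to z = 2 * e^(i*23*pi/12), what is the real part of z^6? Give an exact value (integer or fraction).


Step 1: By De Moivre's theorem, z^6 = 2^6 * e^(i*6*23*pi/12) = 64 * (cos(23*pi/2) + i*sin(23*pi/2))
Step 2: |z|^6 = 2^6 = 64
Step 3: Reduce the angle mod 2*pi: 23*pi/2 - 10*pi = 3*pi/2
Step 4: cos(3*pi/2) = 0
Step 5: Re(z^6) = 64 * 0 = 0

0


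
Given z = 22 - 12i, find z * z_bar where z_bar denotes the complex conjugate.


Step 1: conj(z) = 22 + 12i
Step 2: z * conj(z) = 22^2 + (-12)^2
Step 3: = 484 + 144 = 628

628


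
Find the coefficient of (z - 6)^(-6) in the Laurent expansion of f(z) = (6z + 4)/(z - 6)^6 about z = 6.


Step 1: Write the numerator in powers of (z - 6): 6z + 4 = 6(z - 6) + (6*6 + 4) = 6(z - 6) + 40
Step 2: Divide by (z - 6)^6: f(z) = 40(z - 6)^(-6) + 6(z - 6)^(-5)
Step 3: This finite sum is the Laurent series of f about z = 6.
Step 4: Coefficient of (z - 6)^(-6) = 6*6 + 4 = 40

40


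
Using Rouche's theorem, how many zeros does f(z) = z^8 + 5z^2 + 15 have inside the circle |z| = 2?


Step 1: On |z| = 2 the three terms have sizes |z^8| = 2^8 = 256, |5z^2| = 5*2^2 = 20, |15| = 15
Step 2: The dominant term is g(z) = z^8; let h(z) = 5z^2 + 15 so f = g + h
Step 3: On |z| = 2: |g| = 256 and |h| <= 20 + 15 = 35
Step 4: Since 256 > 35, |h| < |g| on |z| = 2, so by Rouche f has the same number of zeros as g inside |z| < 2
Step 5: g(z) = z^8 has 8 zeros (all at the origin) inside |z| < 2. Answer = 8

8


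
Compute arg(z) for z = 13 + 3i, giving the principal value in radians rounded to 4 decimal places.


Step 1: z = 13 + 3i
Step 2: arg(z) = atan2(3, 13)
Step 3: arg(z) = 0.2268

0.2268


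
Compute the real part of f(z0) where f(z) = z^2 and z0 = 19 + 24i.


Step 1: z0 = 19 + 24i
Step 2: z0^2 = 19^2 - 24^2 + 912i
Step 3: real part = 361 - 576 = -215

-215


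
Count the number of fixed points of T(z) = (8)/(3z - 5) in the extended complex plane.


Step 1: Fixed points satisfy T(z) = z
Step 2: 3z^2 - 5z - 8 = 0
Step 3: Discriminant = (-5)^2 - 4*3*(-8) = 121
Step 4: Number of fixed points = 2

2


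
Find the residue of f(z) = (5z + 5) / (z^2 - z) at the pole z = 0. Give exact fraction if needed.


Step 1: Q(z) = z^2 - z = (z)(z - 1)
Step 2: Q'(z) = 2z - 1
Step 3: Q'(0) = -1, P(0) = 5
Step 4: Res = P(0)/Q'(0) = 5/(-1) = -5

-5


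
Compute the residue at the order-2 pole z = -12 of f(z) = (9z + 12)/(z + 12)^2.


Step 1: Pole of order 2 at z = -12
Step 2: Res = lim d/dz [(z + 12)^2 * f(z)] as z -> -12
Step 3: (z + 12)^2 * f(z) = 9z + 12
Step 4: d/dz[9z + 12] = 9

9


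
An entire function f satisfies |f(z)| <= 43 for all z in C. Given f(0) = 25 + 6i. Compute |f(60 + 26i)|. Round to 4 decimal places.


Step 1: By Liouville's theorem, a bounded entire function is constant.
Step 2: f(z) = f(0) = 25 + 6i for all z.
Step 3: |f(w)| = |25 + 6i| = sqrt(625 + 36)
Step 4: = 25.7099

25.7099


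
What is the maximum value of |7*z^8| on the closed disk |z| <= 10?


Step 1: On |z| = 10, |f(z)| = 7 * |z|^8 = 7 * 10^8
Step 2: By maximum modulus principle, maximum is on boundary.
Step 3: Maximum = 7 * 100000000 = 700000000

700000000


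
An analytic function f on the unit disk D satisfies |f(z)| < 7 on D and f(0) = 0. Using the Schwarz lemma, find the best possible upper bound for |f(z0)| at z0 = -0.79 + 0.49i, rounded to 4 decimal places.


Step 1: g = f/7 maps D -> D with g(0) = 0, so by the Schwarz lemma |g(z)| <= |z|, i.e. |f(z)| <= 7|z|; this is sharp (f(z) = 7z).
Step 2: |z0|^2 = (-0.79)^2 + 0.49^2 = 0.8642
Step 3: |z0| = sqrt(0.8642) = 0.929624
Step 4: Best bound = 7 * |z0| = 7 * 0.929624 = 6.5074

6.5074


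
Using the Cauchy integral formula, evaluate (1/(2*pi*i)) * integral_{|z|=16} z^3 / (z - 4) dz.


Step 1: f(z) = z^3, a = 4 is inside |z| = 16
Step 2: By Cauchy integral formula: (1/(2pi*i)) * integral = f(a)
Step 3: f(4) = 4^3 = 64

64


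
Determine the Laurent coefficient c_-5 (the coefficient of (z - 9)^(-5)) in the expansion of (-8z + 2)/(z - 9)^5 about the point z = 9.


Step 1: Write the numerator in powers of (z - 9): -8z + 2 = -8(z - 9) + (-8*9 + 2) = -8(z - 9) - 70
Step 2: Divide by (z - 9)^5: f(z) = -70(z - 9)^(-5) - 8(z - 9)^(-4)
Step 3: This finite sum is the Laurent series of f about z = 9.
Step 4: Coefficient of (z - 9)^(-5) = -8*9 + 2 = -70

-70


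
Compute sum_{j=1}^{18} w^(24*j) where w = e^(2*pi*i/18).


Step 1: The sum sum_{j=1}^{n} w^(k*j) equals n if n | k, else 0.
Step 2: Here n = 18, k = 24
Step 3: Does n divide k? 18 | 24 -> False
Step 4: Sum = 0

0


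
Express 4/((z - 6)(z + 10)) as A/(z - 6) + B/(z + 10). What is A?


Step 1: Multiply both sides by (z - 6) and set z = 6
Step 2: A = 4 / (6 + 10)
Step 3: A = 4 / 16
Step 4: A = 1/4

1/4


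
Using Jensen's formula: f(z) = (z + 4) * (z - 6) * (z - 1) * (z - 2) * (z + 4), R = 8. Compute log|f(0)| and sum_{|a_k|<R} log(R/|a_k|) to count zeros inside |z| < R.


Jensen's formula: (1/2pi)*integral log|f(Re^it)|dt = log|f(0)| + sum_{|a_k|<R} log(R/|a_k|)
Step 1: f(0) = 4 * (-6) * (-1) * (-2) * 4 = -192
Step 2: log|f(0)| = log|-4| + log|6| + log|1| + log|2| + log|-4| = 5.2575
Step 3: Zeros inside |z| < 8: -4, 6, 1, 2, -4
Step 4: Jensen sum = log(8/4) + log(8/6) + log(8/1) + log(8/2) + log(8/4) = 5.1397
Step 5: n(R) = number of terms in the Jensen sum = count of zeros inside |z| < 8 = 5

5


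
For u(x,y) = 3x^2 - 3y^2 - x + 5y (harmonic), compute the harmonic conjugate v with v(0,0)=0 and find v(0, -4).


Step 1: v_x = -u_y = 6y - 5
Step 2: v_y = u_x = 6x - 1
Step 3: v = 6xy - 5x - y + C
Step 4: v(0,0) = 0 => C = 0
Step 5: v(0, -4) = 4

4


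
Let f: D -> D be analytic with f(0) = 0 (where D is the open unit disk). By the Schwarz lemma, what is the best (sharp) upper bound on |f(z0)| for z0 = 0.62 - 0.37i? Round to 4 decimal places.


Step 1: Schwarz lemma: if f: D -> D is analytic with f(0) = 0, then |f(z)| <= |z| for all z in D, and this is sharp (f(z) = z).
Step 2: |z0|^2 = 0.62^2 + (-0.37)^2 = 0.5213
Step 3: |z0| = sqrt(0.5213) = 0.722011
Step 4: Best bound = |z0| = 0.722

0.722


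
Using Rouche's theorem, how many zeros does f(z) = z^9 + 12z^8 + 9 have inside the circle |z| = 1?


Step 1: On |z| = 1 the three terms have sizes |z^9| = 1^9 = 1, |12z^8| = 12*1^8 = 12, |9| = 9
Step 2: The dominant term is g(z) = 12z^8; let h(z) = z^9 + 9 so f = g + h
Step 3: On |z| = 1: |g| = 12 and |h| <= 1 + 9 = 10
Step 4: Since 12 > 10, |h| < |g| on |z| = 1, so by Rouche f has the same number of zeros as g inside |z| < 1
Step 5: g(z) = 12z^8 has 8 zeros (at the origin, multiplicity 8) inside |z| < 1. Answer = 8

8


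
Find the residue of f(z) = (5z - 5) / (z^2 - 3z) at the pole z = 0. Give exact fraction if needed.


Step 1: Q(z) = z^2 - 3z = (z)(z - 3)
Step 2: Q'(z) = 2z - 3
Step 3: Q'(0) = -3, P(0) = -5
Step 4: Res = P(0)/Q'(0) = -5/(-3) = 5/3

5/3


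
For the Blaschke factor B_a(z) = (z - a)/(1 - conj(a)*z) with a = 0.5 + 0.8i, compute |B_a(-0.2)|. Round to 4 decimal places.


Step 1: Numerator z0 - a = -0.2 - (0.5 + 0.8i) = -0.7 - 0.8i
Step 2: Denominator 1 - conj(a)*z0 = 1 - (0.5 - 0.8i)*(-0.2) = 1.1 - 0.16i
Step 3: |z0 - a|^2 = (-0.7)^2 + (-0.8)^2 = 1.13; |1 - conj(a)*z0|^2 = 1.1^2 + (-0.16)^2 = 1.2356
Step 4: |B_a(-0.2)| = sqrt(1.13 / 1.2356) = sqrt(0.914535)
Step 5: = 0.9563

0.9563


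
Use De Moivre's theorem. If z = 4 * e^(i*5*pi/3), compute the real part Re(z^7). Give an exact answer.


Step 1: By De Moivre's theorem, z^7 = 4^7 * e^(i*7*5*pi/3) = 16384 * (cos(35*pi/3) + i*sin(35*pi/3))
Step 2: |z|^7 = 4^7 = 16384
Step 3: Reduce the angle mod 2*pi: 35*pi/3 - 10*pi = 5*pi/3
Step 4: cos(5*pi/3) = 1/2
Step 5: Re(z^7) = 16384 * 1/2 = 8192

8192


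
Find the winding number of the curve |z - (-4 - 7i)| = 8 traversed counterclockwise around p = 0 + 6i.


Step 1: Center c = (-4, -7), radius = 8
Step 2: |p - c|^2 = 4^2 + 13^2 = 185
Step 3: r^2 = 64
Step 4: |p-c| > r so winding number = 0

0


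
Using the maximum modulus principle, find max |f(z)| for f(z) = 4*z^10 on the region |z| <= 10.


Step 1: On |z| = 10, |f(z)| = 4 * |z|^10 = 4 * 10^10
Step 2: By maximum modulus principle, maximum is on boundary.
Step 3: Maximum = 4 * 10000000000 = 40000000000

40000000000


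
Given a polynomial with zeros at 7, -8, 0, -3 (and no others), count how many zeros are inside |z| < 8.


Step 1: Check each root:
  z = 7: |7| = 7 < 8
  z = -8: |-8| = 8 >= 8
  z = 0: |0| = 0 < 8
  z = -3: |-3| = 3 < 8
Step 2: Count = 3

3


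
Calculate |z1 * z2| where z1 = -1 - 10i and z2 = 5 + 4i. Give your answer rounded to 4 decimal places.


Step 1: |z1| = sqrt((-1)^2 + (-10)^2) = sqrt(101)
Step 2: |z2| = sqrt(5^2 + 4^2) = sqrt(41)
Step 3: |z1*z2| = |z1|*|z2| = sqrt(101) * sqrt(41) = sqrt(101 * 41) = sqrt(4141)
Step 4: = 64.3506

64.3506


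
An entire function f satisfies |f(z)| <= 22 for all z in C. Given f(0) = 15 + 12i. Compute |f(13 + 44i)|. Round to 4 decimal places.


Step 1: By Liouville's theorem, a bounded entire function is constant.
Step 2: f(z) = f(0) = 15 + 12i for all z.
Step 3: |f(w)| = |15 + 12i| = sqrt(225 + 144)
Step 4: = 19.2094

19.2094


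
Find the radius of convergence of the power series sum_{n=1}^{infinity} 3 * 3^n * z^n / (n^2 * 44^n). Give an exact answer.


Step 1: General term a_n = 3 * 3^n / (n^2 * 44^n)
Step 2: By the root test, |a_n|^(1/n) = 3^(1/n) * 3 / (n^(2/n) * 44) -> 3/44 as n -> infinity (since 3^(1/n) -> 1 and n^(2/n) -> 1)
Step 3: R = 1/lim|a_n|^(1/n) = 44/3

44/3


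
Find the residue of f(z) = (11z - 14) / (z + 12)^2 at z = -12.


Step 1: Pole of order 2 at z = -12
Step 2: Res = lim d/dz [(z + 12)^2 * f(z)] as z -> -12
Step 3: (z + 12)^2 * f(z) = 11z - 14
Step 4: d/dz[11z - 14] = 11

11


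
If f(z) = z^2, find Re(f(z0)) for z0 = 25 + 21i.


Step 1: z0 = 25 + 21i
Step 2: z0^2 = 25^2 - 21^2 + 1050i
Step 3: real part = 625 - 441 = 184

184


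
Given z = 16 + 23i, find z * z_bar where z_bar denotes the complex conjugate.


Step 1: conj(z) = 16 - 23i
Step 2: z * conj(z) = 16^2 + 23^2
Step 3: = 256 + 529 = 785

785


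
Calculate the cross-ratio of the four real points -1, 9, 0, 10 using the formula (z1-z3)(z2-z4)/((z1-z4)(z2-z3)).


Step 1: (z1-z3)(z2-z4) = (-1) * (-1) = 1
Step 2: (z1-z4)(z2-z3) = (-11) * 9 = -99
Step 3: Cross-ratio = -1/99 = -1/99

-1/99


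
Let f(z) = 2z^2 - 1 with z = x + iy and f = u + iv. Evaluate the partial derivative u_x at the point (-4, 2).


Step 1: f(z) = 2(x+iy)^2 - 1
Step 2: u = 2(x^2 - y^2) - 1
Step 3: u_x = 4x + 0
Step 4: At (-4, 2): u_x = -16 + 0 = -16

-16


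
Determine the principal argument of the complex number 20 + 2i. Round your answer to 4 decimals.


Step 1: z = 20 + 2i
Step 2: arg(z) = atan2(2, 20)
Step 3: arg(z) = 0.0997

0.0997


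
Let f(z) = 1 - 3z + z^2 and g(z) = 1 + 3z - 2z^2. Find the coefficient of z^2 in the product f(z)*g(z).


Step 1: z^2 term in f*g comes from: (1)*(-2z^2) + (-3z)*(3z) + (z^2)*(1)
Step 2: = -2 - 9 + 1
Step 3: = -10

-10


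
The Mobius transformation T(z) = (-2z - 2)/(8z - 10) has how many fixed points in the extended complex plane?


Step 1: Fixed points satisfy T(z) = z
Step 2: 8z^2 - 8z + 2 = 0
Step 3: Discriminant = (-8)^2 - 4*8*2 = 0
Step 4: Number of fixed points = 1

1


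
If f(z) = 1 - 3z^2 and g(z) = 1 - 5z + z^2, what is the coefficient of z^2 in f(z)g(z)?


Step 1: z^2 term in f*g comes from: (1)*(z^2) + (0)*(-5z) + (-3z^2)*(1)
Step 2: = 1 + 0 - 3
Step 3: = -2

-2


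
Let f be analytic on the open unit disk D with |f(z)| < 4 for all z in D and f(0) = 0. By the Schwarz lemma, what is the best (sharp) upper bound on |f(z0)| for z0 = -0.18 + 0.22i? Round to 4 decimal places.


Step 1: g = f/4 maps D -> D with g(0) = 0, so by the Schwarz lemma |g(z)| <= |z|, i.e. |f(z)| <= 4|z|; this is sharp (f(z) = 4z).
Step 2: |z0|^2 = (-0.18)^2 + 0.22^2 = 0.0808
Step 3: |z0| = sqrt(0.0808) = 0.284253
Step 4: Best bound = 4 * |z0| = 4 * 0.284253 = 1.137

1.137


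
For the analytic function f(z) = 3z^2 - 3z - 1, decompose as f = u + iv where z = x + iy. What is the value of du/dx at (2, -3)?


Step 1: f(z) = 3(x+iy)^2 - 3(x+iy) - 1
Step 2: u = 3(x^2 - y^2) - 3x - 1
Step 3: u_x = 6x - 3
Step 4: At (2, -3): u_x = 12 - 3 = 9

9


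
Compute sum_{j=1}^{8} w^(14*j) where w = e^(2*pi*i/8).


Step 1: The sum sum_{j=1}^{n} w^(k*j) equals n if n | k, else 0.
Step 2: Here n = 8, k = 14
Step 3: Does n divide k? 8 | 14 -> False
Step 4: Sum = 0

0


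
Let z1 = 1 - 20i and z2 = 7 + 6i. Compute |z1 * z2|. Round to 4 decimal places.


Step 1: |z1| = sqrt(1^2 + (-20)^2) = sqrt(401)
Step 2: |z2| = sqrt(7^2 + 6^2) = sqrt(85)
Step 3: |z1*z2| = |z1|*|z2| = sqrt(401) * sqrt(85) = sqrt(401 * 85) = sqrt(34085)
Step 4: = 184.6212

184.6212


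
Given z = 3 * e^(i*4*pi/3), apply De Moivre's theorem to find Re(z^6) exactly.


Step 1: By De Moivre's theorem, z^6 = 3^6 * e^(i*6*4*pi/3) = 729 * (cos(8*pi) + i*sin(8*pi))
Step 2: |z|^6 = 3^6 = 729
Step 3: Reduce the angle mod 2*pi: 8*pi - 8*pi = 0
Step 4: cos(0) = 1
Step 5: Re(z^6) = 729 * 1 = 729

729


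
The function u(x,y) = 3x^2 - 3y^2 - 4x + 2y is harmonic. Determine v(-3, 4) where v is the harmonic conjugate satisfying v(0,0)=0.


Step 1: v_x = -u_y = 6y - 2
Step 2: v_y = u_x = 6x - 4
Step 3: v = 6xy - 2x - 4y + C
Step 4: v(0,0) = 0 => C = 0
Step 5: v(-3, 4) = -82

-82


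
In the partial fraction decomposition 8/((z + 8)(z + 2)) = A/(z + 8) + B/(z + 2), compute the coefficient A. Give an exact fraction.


Step 1: Multiply both sides by (z + 8) and set z = -8
Step 2: A = 8 / (-8 + 2)
Step 3: A = 8 / (-6)
Step 4: A = -4/3

-4/3


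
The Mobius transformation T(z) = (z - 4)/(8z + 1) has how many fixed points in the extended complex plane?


Step 1: Fixed points satisfy T(z) = z
Step 2: 8z^2 + 4 = 0
Step 3: Discriminant = 0^2 - 4*8*4 = -128
Step 4: Number of fixed points = 2

2


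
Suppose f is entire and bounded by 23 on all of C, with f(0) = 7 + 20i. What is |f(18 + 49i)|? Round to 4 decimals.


Step 1: By Liouville's theorem, a bounded entire function is constant.
Step 2: f(z) = f(0) = 7 + 20i for all z.
Step 3: |f(w)| = |7 + 20i| = sqrt(49 + 400)
Step 4: = 21.1896

21.1896


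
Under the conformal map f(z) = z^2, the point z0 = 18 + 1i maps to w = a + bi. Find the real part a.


Step 1: z0 = 18 + 1i
Step 2: z0^2 = 18^2 - 1^2 + 36i
Step 3: real part = 324 - 1 = 323

323


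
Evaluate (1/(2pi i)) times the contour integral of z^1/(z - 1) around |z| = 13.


Step 1: f(z) = z^1, a = 1 is inside |z| = 13
Step 2: By Cauchy integral formula: (1/(2pi*i)) * integral = f(a)
Step 3: f(1) = 1^1 = 1

1


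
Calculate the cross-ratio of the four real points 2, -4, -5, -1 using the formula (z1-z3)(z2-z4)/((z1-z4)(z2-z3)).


Step 1: (z1-z3)(z2-z4) = 7 * (-3) = -21
Step 2: (z1-z4)(z2-z3) = 3 * 1 = 3
Step 3: Cross-ratio = -21/3 = -7

-7


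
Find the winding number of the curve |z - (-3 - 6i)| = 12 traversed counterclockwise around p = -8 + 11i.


Step 1: Center c = (-3, -6), radius = 12
Step 2: |p - c|^2 = (-5)^2 + 17^2 = 314
Step 3: r^2 = 144
Step 4: |p-c| > r so winding number = 0

0


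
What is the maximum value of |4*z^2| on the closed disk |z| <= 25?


Step 1: On |z| = 25, |f(z)| = 4 * |z|^2 = 4 * 25^2
Step 2: By maximum modulus principle, maximum is on boundary.
Step 3: Maximum = 4 * 625 = 2500

2500


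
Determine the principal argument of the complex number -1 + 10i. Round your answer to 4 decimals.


Step 1: z = -1 + 10i
Step 2: arg(z) = atan2(10, -1)
Step 3: arg(z) = 1.6705

1.6705


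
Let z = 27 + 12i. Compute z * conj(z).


Step 1: conj(z) = 27 - 12i
Step 2: z * conj(z) = 27^2 + 12^2
Step 3: = 729 + 144 = 873

873


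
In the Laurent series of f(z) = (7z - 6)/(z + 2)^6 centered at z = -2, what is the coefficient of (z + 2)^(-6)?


Step 1: Write the numerator in powers of (z + 2): 7z - 6 = 7(z + 2) + (7*(-2) - 6) = 7(z + 2) - 20
Step 2: Divide by (z + 2)^6: f(z) = -20(z + 2)^(-6) + 7(z + 2)^(-5)
Step 3: This finite sum is the Laurent series of f about z = -2.
Step 4: Coefficient of (z + 2)^(-6) = 7*(-2) - 6 = -20

-20


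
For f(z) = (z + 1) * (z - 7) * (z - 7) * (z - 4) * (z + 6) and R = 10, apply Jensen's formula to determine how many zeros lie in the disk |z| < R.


Jensen's formula: (1/2pi)*integral log|f(Re^it)|dt = log|f(0)| + sum_{|a_k|<R} log(R/|a_k|)
Step 1: f(0) = 1 * (-7) * (-7) * (-4) * 6 = -1176
Step 2: log|f(0)| = log|-1| + log|7| + log|7| + log|4| + log|-6| = 7.0699
Step 3: Zeros inside |z| < 10: -1, 7, 7, 4, -6
Step 4: Jensen sum = log(10/1) + log(10/7) + log(10/7) + log(10/4) + log(10/6) = 4.4431
Step 5: n(R) = number of terms in the Jensen sum = count of zeros inside |z| < 10 = 5

5


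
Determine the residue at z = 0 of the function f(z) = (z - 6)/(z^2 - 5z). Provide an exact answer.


Step 1: Q(z) = z^2 - 5z = (z)(z - 5)
Step 2: Q'(z) = 2z - 5
Step 3: Q'(0) = -5, P(0) = -6
Step 4: Res = P(0)/Q'(0) = -6/(-5) = 6/5

6/5


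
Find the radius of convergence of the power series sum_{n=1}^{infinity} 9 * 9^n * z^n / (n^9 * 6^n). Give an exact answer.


Step 1: General term a_n = 9 * 9^n / (n^9 * 6^n)
Step 2: By the root test, |a_n|^(1/n) = 9^(1/n) * 9 / (n^(9/n) * 6) -> 9/6 as n -> infinity (since 9^(1/n) -> 1 and n^(9/n) -> 1)
Step 3: R = 1/lim|a_n|^(1/n) = 6/9 = 2/3

2/3


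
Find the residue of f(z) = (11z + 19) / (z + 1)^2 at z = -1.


Step 1: Pole of order 2 at z = -1
Step 2: Res = lim d/dz [(z + 1)^2 * f(z)] as z -> -1
Step 3: (z + 1)^2 * f(z) = 11z + 19
Step 4: d/dz[11z + 19] = 11

11


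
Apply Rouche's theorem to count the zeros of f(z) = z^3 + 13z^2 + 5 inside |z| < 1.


Step 1: On |z| = 1 the three terms have sizes |z^3| = 1^3 = 1, |13z^2| = 13*1^2 = 13, |5| = 5
Step 2: The dominant term is g(z) = 13z^2; let h(z) = z^3 + 5 so f = g + h
Step 3: On |z| = 1: |g| = 13 and |h| <= 1 + 5 = 6
Step 4: Since 13 > 6, |h| < |g| on |z| = 1, so by Rouche f has the same number of zeros as g inside |z| < 1
Step 5: g(z) = 13z^2 has 2 zeros (at the origin, multiplicity 2) inside |z| < 1. Answer = 2

2


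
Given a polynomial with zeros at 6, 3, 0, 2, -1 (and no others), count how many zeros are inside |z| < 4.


Step 1: Check each root:
  z = 6: |6| = 6 >= 4
  z = 3: |3| = 3 < 4
  z = 0: |0| = 0 < 4
  z = 2: |2| = 2 < 4
  z = -1: |-1| = 1 < 4
Step 2: Count = 4

4


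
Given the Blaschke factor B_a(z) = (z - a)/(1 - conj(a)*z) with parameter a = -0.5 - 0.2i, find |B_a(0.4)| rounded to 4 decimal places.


Step 1: Numerator z0 - a = 0.4 - (-0.5 - 0.2i) = 0.9 + 0.2i
Step 2: Denominator 1 - conj(a)*z0 = 1 - (-0.5 + 0.2i)*0.4 = 1.2 - 0.08i
Step 3: |z0 - a|^2 = 0.9^2 + 0.2^2 = 0.85; |1 - conj(a)*z0|^2 = 1.2^2 + (-0.08)^2 = 1.4464
Step 4: |B_a(0.4)| = sqrt(0.85 / 1.4464) = sqrt(0.587666)
Step 5: = 0.7666

0.7666


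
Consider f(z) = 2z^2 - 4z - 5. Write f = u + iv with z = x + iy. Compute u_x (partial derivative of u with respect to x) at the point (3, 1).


Step 1: f(z) = 2(x+iy)^2 - 4(x+iy) - 5
Step 2: u = 2(x^2 - y^2) - 4x - 5
Step 3: u_x = 4x - 4
Step 4: At (3, 1): u_x = 12 - 4 = 8

8


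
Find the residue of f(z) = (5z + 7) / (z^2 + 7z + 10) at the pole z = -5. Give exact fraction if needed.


Step 1: Q(z) = z^2 + 7z + 10 = (z + 5)(z + 2)
Step 2: Q'(z) = 2z + 7
Step 3: Q'(-5) = -3, P(-5) = -18
Step 4: Res = P(-5)/Q'(-5) = -18/(-3) = 6

6


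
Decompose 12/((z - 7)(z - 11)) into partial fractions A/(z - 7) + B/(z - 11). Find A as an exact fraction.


Step 1: Multiply both sides by (z - 7) and set z = 7
Step 2: A = 12 / (7 - 11)
Step 3: A = 12 / (-4)
Step 4: A = -3

-3


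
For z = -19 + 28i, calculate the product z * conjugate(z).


Step 1: conj(z) = -19 - 28i
Step 2: z * conj(z) = (-19)^2 + 28^2
Step 3: = 361 + 784 = 1145

1145


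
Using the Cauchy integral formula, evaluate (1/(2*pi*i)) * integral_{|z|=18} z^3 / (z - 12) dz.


Step 1: f(z) = z^3, a = 12 is inside |z| = 18
Step 2: By Cauchy integral formula: (1/(2pi*i)) * integral = f(a)
Step 3: f(12) = 12^3 = 1728

1728


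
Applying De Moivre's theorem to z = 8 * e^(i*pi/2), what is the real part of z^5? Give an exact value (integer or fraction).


Step 1: By De Moivre's theorem, z^5 = 8^5 * e^(i*5*pi/2) = 32768 * (cos(5*pi/2) + i*sin(5*pi/2))
Step 2: |z|^5 = 8^5 = 32768
Step 3: Reduce the angle mod 2*pi: 5*pi/2 - 2*pi = pi/2
Step 4: cos(pi/2) = 0
Step 5: Re(z^5) = 32768 * 0 = 0

0


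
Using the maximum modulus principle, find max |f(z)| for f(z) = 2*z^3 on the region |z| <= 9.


Step 1: On |z| = 9, |f(z)| = 2 * |z|^3 = 2 * 9^3
Step 2: By maximum modulus principle, maximum is on boundary.
Step 3: Maximum = 2 * 729 = 1458

1458


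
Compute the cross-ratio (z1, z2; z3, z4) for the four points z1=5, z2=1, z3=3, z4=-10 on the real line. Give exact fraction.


Step 1: (z1-z3)(z2-z4) = 2 * 11 = 22
Step 2: (z1-z4)(z2-z3) = 15 * (-2) = -30
Step 3: Cross-ratio = -22/30 = -11/15

-11/15


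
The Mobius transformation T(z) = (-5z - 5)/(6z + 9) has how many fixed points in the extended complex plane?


Step 1: Fixed points satisfy T(z) = z
Step 2: 6z^2 + 14z + 5 = 0
Step 3: Discriminant = 14^2 - 4*6*5 = 76
Step 4: Number of fixed points = 2

2


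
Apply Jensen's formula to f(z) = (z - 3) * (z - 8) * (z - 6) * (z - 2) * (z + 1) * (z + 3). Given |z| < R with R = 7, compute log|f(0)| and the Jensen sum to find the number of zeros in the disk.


Jensen's formula: (1/2pi)*integral log|f(Re^it)|dt = log|f(0)| + sum_{|a_k|<R} log(R/|a_k|)
Step 1: f(0) = (-3) * (-8) * (-6) * (-2) * 1 * 3 = 864
Step 2: log|f(0)| = log|3| + log|8| + log|6| + log|2| + log|-1| + log|-3| = 6.7616
Step 3: Zeros inside |z| < 7: 3, 6, 2, -1, -3
Step 4: Jensen sum = log(7/3) + log(7/6) + log(7/2) + log(7/1) + log(7/3) = 5.0474
Step 5: n(R) = number of terms in the Jensen sum = count of zeros inside |z| < 7 = 5

5


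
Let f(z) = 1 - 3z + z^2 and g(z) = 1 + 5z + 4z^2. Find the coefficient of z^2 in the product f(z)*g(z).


Step 1: z^2 term in f*g comes from: (1)*(4z^2) + (-3z)*(5z) + (z^2)*(1)
Step 2: = 4 - 15 + 1
Step 3: = -10

-10


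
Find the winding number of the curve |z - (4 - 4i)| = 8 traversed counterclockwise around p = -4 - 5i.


Step 1: Center c = (4, -4), radius = 8
Step 2: |p - c|^2 = (-8)^2 + (-1)^2 = 65
Step 3: r^2 = 64
Step 4: |p-c| > r so winding number = 0

0


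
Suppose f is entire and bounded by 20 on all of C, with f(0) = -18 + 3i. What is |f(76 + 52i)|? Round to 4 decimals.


Step 1: By Liouville's theorem, a bounded entire function is constant.
Step 2: f(z) = f(0) = -18 + 3i for all z.
Step 3: |f(w)| = |-18 + 3i| = sqrt(324 + 9)
Step 4: = 18.2483

18.2483


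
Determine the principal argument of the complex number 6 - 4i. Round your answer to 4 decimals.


Step 1: z = 6 - 4i
Step 2: arg(z) = atan2(-4, 6)
Step 3: arg(z) = -0.588

-0.588


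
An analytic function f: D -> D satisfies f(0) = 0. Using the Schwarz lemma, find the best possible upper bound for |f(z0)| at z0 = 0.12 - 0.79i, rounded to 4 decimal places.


Step 1: Schwarz lemma: if f: D -> D is analytic with f(0) = 0, then |f(z)| <= |z| for all z in D, and this is sharp (f(z) = z).
Step 2: |z0|^2 = 0.12^2 + (-0.79)^2 = 0.6385
Step 3: |z0| = sqrt(0.6385) = 0.799062
Step 4: Best bound = |z0| = 0.7991

0.7991


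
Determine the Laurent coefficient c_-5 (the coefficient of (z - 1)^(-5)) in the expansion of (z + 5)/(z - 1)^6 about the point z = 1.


Step 1: Write the numerator in powers of (z - 1): z + 5 = (z - 1) + (1*1 + 5) = (z - 1) + 6
Step 2: Divide by (z - 1)^6: f(z) = 6(z - 1)^(-6) + (z - 1)^(-5)
Step 3: This finite sum is the Laurent series of f about z = 1.
Step 4: Coefficient of (z - 1)^(-5) = coefficient of (z - 1) in the re-centred numerator = 1

1


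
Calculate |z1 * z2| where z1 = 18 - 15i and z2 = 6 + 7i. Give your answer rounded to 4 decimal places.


Step 1: |z1| = sqrt(18^2 + (-15)^2) = sqrt(549)
Step 2: |z2| = sqrt(6^2 + 7^2) = sqrt(85)
Step 3: |z1*z2| = |z1|*|z2| = sqrt(549) * sqrt(85) = sqrt(549 * 85) = sqrt(46665)
Step 4: = 216.0208

216.0208


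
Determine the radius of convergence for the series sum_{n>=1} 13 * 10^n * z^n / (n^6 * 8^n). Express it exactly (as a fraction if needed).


Step 1: General term a_n = 13 * 10^n / (n^6 * 8^n)
Step 2: By the root test, |a_n|^(1/n) = 13^(1/n) * 10 / (n^(6/n) * 8) -> 10/8 as n -> infinity (since 13^(1/n) -> 1 and n^(6/n) -> 1)
Step 3: R = 1/lim|a_n|^(1/n) = 8/10 = 4/5

4/5


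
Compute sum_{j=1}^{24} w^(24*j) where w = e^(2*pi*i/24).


Step 1: The sum sum_{j=1}^{n} w^(k*j) equals n if n | k, else 0.
Step 2: Here n = 24, k = 24
Step 3: Does n divide k? 24 | 24 -> True
Step 4: Sum = 24

24


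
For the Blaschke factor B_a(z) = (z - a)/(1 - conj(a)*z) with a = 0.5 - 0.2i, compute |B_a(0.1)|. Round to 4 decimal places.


Step 1: Numerator z0 - a = 0.1 - (0.5 - 0.2i) = -0.4 + 0.2i
Step 2: Denominator 1 - conj(a)*z0 = 1 - (0.5 + 0.2i)*0.1 = 0.95 - 0.02i
Step 3: |z0 - a|^2 = (-0.4)^2 + 0.2^2 = 0.2; |1 - conj(a)*z0|^2 = 0.95^2 + (-0.02)^2 = 0.9029
Step 4: |B_a(0.1)| = sqrt(0.2 / 0.9029) = sqrt(0.221508)
Step 5: = 0.4706

0.4706


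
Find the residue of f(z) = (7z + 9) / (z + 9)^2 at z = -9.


Step 1: Pole of order 2 at z = -9
Step 2: Res = lim d/dz [(z + 9)^2 * f(z)] as z -> -9
Step 3: (z + 9)^2 * f(z) = 7z + 9
Step 4: d/dz[7z + 9] = 7

7


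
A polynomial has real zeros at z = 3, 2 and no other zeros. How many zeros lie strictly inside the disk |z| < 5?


Step 1: Check each root:
  z = 3: |3| = 3 < 5
  z = 2: |2| = 2 < 5
Step 2: Count = 2

2


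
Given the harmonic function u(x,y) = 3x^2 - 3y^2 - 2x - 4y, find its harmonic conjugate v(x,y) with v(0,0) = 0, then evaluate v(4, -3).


Step 1: v_x = -u_y = 6y + 4
Step 2: v_y = u_x = 6x - 2
Step 3: v = 6xy + 4x - 2y + C
Step 4: v(0,0) = 0 => C = 0
Step 5: v(4, -3) = -50

-50


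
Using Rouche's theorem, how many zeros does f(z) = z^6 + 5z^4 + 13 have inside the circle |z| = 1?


Step 1: On |z| = 1 the three terms have sizes |z^6| = 1^6 = 1, |5z^4| = 5*1^4 = 5, |13| = 13
Step 2: The dominant term is g(z) = 13; let h(z) = z^6 + 5z^4 so f = g + h
Step 3: On |z| = 1: |g| = 13 and |h| <= 1 + 5 = 6
Step 4: Since 13 > 6, |h| < |g| on |z| = 1, so by Rouche f has the same number of zeros as g inside |z| < 1
Step 5: g(z) = 13 is a nonzero constant with no zeros inside |z| < 1. Answer = 0

0


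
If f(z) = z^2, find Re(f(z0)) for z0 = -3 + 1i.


Step 1: z0 = -3 + 1i
Step 2: z0^2 = (-3)^2 - 1^2 - 6i
Step 3: real part = 9 - 1 = 8

8


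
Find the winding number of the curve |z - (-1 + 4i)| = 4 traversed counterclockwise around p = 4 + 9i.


Step 1: Center c = (-1, 4), radius = 4
Step 2: |p - c|^2 = 5^2 + 5^2 = 50
Step 3: r^2 = 16
Step 4: |p-c| > r so winding number = 0

0


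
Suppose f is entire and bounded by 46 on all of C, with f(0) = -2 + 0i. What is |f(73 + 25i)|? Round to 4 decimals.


Step 1: By Liouville's theorem, a bounded entire function is constant.
Step 2: f(z) = f(0) = -2 + 0i for all z.
Step 3: |f(w)| = |-2 + 0i| = sqrt(4 + 0)
Step 4: = 2.0

2.0


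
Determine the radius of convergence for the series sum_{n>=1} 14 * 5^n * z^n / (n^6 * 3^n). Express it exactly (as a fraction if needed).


Step 1: General term a_n = 14 * 5^n / (n^6 * 3^n)
Step 2: By the root test, |a_n|^(1/n) = 14^(1/n) * 5 / (n^(6/n) * 3) -> 5/3 as n -> infinity (since 14^(1/n) -> 1 and n^(6/n) -> 1)
Step 3: R = 1/lim|a_n|^(1/n) = 3/5

3/5


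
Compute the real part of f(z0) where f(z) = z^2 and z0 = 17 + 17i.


Step 1: z0 = 17 + 17i
Step 2: z0^2 = 17^2 - 17^2 + 578i
Step 3: real part = 289 - 289 = 0

0


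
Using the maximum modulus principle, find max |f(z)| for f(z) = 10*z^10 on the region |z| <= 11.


Step 1: On |z| = 11, |f(z)| = 10 * |z|^10 = 10 * 11^10
Step 2: By maximum modulus principle, maximum is on boundary.
Step 3: Maximum = 10 * 25937424601 = 259374246010

259374246010


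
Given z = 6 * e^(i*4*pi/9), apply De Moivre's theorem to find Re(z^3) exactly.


Step 1: By De Moivre's theorem, z^3 = 6^3 * e^(i*3*4*pi/9) = 216 * (cos(4*pi/3) + i*sin(4*pi/3))
Step 2: |z|^3 = 6^3 = 216
Step 3: The angle 4*pi/3 already lies in [0, 2*pi)
Step 4: cos(4*pi/3) = -1/2
Step 5: Re(z^3) = 216 * (-1/2) = -108

-108


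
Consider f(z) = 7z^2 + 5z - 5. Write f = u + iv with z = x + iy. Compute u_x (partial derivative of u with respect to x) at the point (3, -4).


Step 1: f(z) = 7(x+iy)^2 + 5(x+iy) - 5
Step 2: u = 7(x^2 - y^2) + 5x - 5
Step 3: u_x = 14x + 5
Step 4: At (3, -4): u_x = 42 + 5 = 47

47


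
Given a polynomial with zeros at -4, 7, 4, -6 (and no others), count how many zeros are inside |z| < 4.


Step 1: Check each root:
  z = -4: |-4| = 4 >= 4
  z = 7: |7| = 7 >= 4
  z = 4: |4| = 4 >= 4
  z = -6: |-6| = 6 >= 4
Step 2: Count = 0

0


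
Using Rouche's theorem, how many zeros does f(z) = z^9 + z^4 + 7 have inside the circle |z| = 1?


Step 1: On |z| = 1 the three terms have sizes |z^9| = 1^9 = 1, |z^4| = 1^4 = 1, |7| = 7
Step 2: The dominant term is g(z) = 7; let h(z) = z^9 + z^4 so f = g + h
Step 3: On |z| = 1: |g| = 7 and |h| <= 1 + 1 = 2
Step 4: Since 7 > 2, |h| < |g| on |z| = 1, so by Rouche f has the same number of zeros as g inside |z| < 1
Step 5: g(z) = 7 is a nonzero constant with no zeros inside |z| < 1. Answer = 0

0


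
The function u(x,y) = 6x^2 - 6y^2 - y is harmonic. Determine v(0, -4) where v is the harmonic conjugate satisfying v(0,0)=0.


Step 1: v_x = -u_y = 12y + 1
Step 2: v_y = u_x = 12x + 0
Step 3: v = 12xy + x + C
Step 4: v(0,0) = 0 => C = 0
Step 5: v(0, -4) = 0

0


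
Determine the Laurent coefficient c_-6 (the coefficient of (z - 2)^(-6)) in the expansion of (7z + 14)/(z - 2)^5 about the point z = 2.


Step 1: Write the numerator in powers of (z - 2): 7z + 14 = 7(z - 2) + (7*2 + 14) = 7(z - 2) + 28
Step 2: Divide by (z - 2)^5: f(z) = 28(z - 2)^(-5) + 7(z - 2)^(-4)
Step 3: This finite sum is the Laurent series of f about z = 2.
Step 4: Only the powers -5 and -4 appear, so the coefficient of (z - 2)^(-6) = 0

0


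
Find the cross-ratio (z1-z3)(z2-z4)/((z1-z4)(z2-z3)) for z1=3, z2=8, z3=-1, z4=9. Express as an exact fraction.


Step 1: (z1-z3)(z2-z4) = 4 * (-1) = -4
Step 2: (z1-z4)(z2-z3) = (-6) * 9 = -54
Step 3: Cross-ratio = 4/54 = 2/27

2/27


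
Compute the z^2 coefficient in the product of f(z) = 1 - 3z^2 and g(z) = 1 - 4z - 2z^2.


Step 1: z^2 term in f*g comes from: (1)*(-2z^2) + (0)*(-4z) + (-3z^2)*(1)
Step 2: = -2 + 0 - 3
Step 3: = -5

-5


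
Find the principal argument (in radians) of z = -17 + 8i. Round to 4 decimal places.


Step 1: z = -17 + 8i
Step 2: arg(z) = atan2(8, -17)
Step 3: arg(z) = 2.7018

2.7018


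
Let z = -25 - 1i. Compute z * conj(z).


Step 1: conj(z) = -25 + 1i
Step 2: z * conj(z) = (-25)^2 + (-1)^2
Step 3: = 625 + 1 = 626

626


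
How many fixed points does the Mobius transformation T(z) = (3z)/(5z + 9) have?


Step 1: Fixed points satisfy T(z) = z
Step 2: 5z^2 + 6z = 0
Step 3: Discriminant = 6^2 - 4*5*0 = 36
Step 4: Number of fixed points = 2

2


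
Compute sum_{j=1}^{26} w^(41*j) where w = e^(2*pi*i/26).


Step 1: The sum sum_{j=1}^{n} w^(k*j) equals n if n | k, else 0.
Step 2: Here n = 26, k = 41
Step 3: Does n divide k? 26 | 41 -> False
Step 4: Sum = 0

0


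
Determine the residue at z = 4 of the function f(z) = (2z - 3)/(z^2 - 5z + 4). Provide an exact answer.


Step 1: Q(z) = z^2 - 5z + 4 = (z - 4)(z - 1)
Step 2: Q'(z) = 2z - 5
Step 3: Q'(4) = 3, P(4) = 5
Step 4: Res = P(4)/Q'(4) = 5/3 = 5/3

5/3


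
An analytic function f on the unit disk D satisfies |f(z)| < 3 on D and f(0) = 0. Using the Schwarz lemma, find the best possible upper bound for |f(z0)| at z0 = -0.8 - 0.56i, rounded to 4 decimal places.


Step 1: g = f/3 maps D -> D with g(0) = 0, so by the Schwarz lemma |g(z)| <= |z|, i.e. |f(z)| <= 3|z|; this is sharp (f(z) = 3z).
Step 2: |z0|^2 = (-0.8)^2 + (-0.56)^2 = 0.9536
Step 3: |z0| = sqrt(0.9536) = 0.976524
Step 4: Best bound = 3 * |z0| = 3 * 0.976524 = 2.9296

2.9296


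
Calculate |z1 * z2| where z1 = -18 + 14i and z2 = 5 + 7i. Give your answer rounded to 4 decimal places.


Step 1: |z1| = sqrt((-18)^2 + 14^2) = sqrt(520)
Step 2: |z2| = sqrt(5^2 + 7^2) = sqrt(74)
Step 3: |z1*z2| = |z1|*|z2| = sqrt(520) * sqrt(74) = sqrt(520 * 74) = sqrt(38480)
Step 4: = 196.1632

196.1632


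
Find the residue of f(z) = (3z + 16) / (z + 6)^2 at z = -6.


Step 1: Pole of order 2 at z = -6
Step 2: Res = lim d/dz [(z + 6)^2 * f(z)] as z -> -6
Step 3: (z + 6)^2 * f(z) = 3z + 16
Step 4: d/dz[3z + 16] = 3

3


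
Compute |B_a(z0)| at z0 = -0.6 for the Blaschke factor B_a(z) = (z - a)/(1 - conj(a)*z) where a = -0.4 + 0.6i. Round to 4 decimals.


Step 1: Numerator z0 - a = -0.6 - (-0.4 + 0.6i) = -0.2 - 0.6i
Step 2: Denominator 1 - conj(a)*z0 = 1 - (-0.4 - 0.6i)*(-0.6) = 0.76 - 0.36i
Step 3: |z0 - a|^2 = (-0.2)^2 + (-0.6)^2 = 0.4; |1 - conj(a)*z0|^2 = 0.76^2 + (-0.36)^2 = 0.7072
Step 4: |B_a(-0.6)| = sqrt(0.4 / 0.7072) = sqrt(0.565611)
Step 5: = 0.7521

0.7521
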